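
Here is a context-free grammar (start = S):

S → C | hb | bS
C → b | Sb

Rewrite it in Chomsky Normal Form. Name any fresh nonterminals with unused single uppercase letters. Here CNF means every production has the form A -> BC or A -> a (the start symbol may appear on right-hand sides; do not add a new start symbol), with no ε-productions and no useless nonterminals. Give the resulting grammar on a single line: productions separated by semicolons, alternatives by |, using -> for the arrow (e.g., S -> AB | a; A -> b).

S -> b | AS | BA | SA; A -> b; B -> h

No ε-productions.
After unit-elimination: S -> b | Sb | bS | hb; C -> b | Sb.
TERM: introduce A -> b, B -> h and substitute in every rule of length ≥2.
Drop unreachable/unproductive: C.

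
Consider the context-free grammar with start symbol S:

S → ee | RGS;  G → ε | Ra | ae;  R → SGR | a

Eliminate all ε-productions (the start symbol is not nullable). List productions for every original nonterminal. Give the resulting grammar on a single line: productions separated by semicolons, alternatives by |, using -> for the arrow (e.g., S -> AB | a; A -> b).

Nullable set: {G}.
S -> RGS: G nullable, giving RGS | RS.
Drop G -> ε.
R -> SGR: G nullable, giving SGR | SR.
Unchanged (no nullable symbols): S -> ee; G -> Ra; G -> ae; R -> a.

S -> RS | ee | RGS; G -> Ra | ae; R -> a | SR | SGR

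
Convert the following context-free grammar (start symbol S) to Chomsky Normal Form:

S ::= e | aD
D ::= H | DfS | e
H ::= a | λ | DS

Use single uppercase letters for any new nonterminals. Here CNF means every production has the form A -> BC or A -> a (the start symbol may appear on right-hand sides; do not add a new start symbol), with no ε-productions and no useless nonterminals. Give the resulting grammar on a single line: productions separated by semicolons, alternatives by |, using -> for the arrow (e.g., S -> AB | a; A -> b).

Nullable: {D, H}; after ε-elimination: S -> a | e | aD; D -> H | e | fS | DfS; H -> S | a | DS.
After unit-elimination: S -> a | e | aD; D -> a | e | DS | aD | fS | DfS; H -> a | e | DS | aD.
TERM: introduce B -> a, A -> f and substitute in every rule of length ≥2.
BIN: D -> DAS becomes D -> DC, C -> AS.
Drop unreachable/unproductive: H.

S -> a | e | BD; A -> f; B -> a; C -> AS; D -> a | e | AS | BD | DC | DS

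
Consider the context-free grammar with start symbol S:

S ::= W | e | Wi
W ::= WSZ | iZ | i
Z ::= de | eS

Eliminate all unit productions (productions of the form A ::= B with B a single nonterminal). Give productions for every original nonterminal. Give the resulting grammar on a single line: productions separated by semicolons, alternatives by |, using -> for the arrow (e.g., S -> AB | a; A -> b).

S -> e | i | Wi | iZ | WSZ; W -> i | iZ | WSZ; Z -> de | eS

Unit productions: S->W.
Unit pairs (A ⇒* B via units): (S,W).
S: inherits non-unit rules of {S, W} → WSZ | Wi | e | i | iZ.
W: inherits non-unit rules of {W} → WSZ | i | iZ.
Z: inherits non-unit rules of {Z} → de | eS.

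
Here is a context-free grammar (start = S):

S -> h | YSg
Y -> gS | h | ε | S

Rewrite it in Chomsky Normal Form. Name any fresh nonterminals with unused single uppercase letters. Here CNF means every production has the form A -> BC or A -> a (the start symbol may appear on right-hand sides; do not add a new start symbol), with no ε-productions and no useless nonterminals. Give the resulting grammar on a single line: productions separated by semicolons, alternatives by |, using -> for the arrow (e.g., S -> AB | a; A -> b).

Nullable: {Y}; after ε-elimination: S -> h | Sg | YSg; Y -> S | h | gS.
After unit-elimination: S -> h | Sg | YSg; Y -> h | Sg | gS | YSg.
TERM: introduce A -> g and substitute in every rule of length ≥2.
BIN: S -> YSA becomes S -> YB, B -> SA; Y -> YSA becomes Y -> YC, C -> SA.

S -> h | SA | YB; A -> g; B -> SA; C -> SA; Y -> h | AS | SA | YC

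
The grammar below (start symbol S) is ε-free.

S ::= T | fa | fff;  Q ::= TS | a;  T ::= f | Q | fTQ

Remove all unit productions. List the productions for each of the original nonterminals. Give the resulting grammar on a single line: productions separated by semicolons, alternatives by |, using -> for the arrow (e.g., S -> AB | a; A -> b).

Unit productions: S->T, T->Q.
Unit pairs (A ⇒* B via units): (S,Q), (S,T), (T,Q).
S: inherits non-unit rules of {Q, S, T} → TS | a | f | fTQ | fa | fff.
Q: inherits non-unit rules of {Q} → TS | a.
T: inherits non-unit rules of {Q, T} → TS | a | f | fTQ.

S -> a | f | TS | fa | fTQ | fff; Q -> a | TS; T -> a | f | TS | fTQ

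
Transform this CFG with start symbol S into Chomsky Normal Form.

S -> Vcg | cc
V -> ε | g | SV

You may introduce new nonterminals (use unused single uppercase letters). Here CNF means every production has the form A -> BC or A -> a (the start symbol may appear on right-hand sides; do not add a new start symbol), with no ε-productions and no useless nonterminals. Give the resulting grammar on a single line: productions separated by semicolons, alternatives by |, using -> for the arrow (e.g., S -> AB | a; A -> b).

Nullable: {V}; after ε-elimination: S -> cc | cg | Vcg; V -> S | g | SV.
After unit-elimination: S -> cc | cg | Vcg; V -> g | SV | cc | cg | Vcg.
TERM: introduce A -> c, B -> g and substitute in every rule of length ≥2.
BIN: S -> VAB becomes S -> VC, C -> AB; V -> VAB becomes V -> VD, D -> AB.

S -> AA | AB | VC; A -> c; B -> g; C -> AB; D -> AB; V -> g | AA | AB | SV | VD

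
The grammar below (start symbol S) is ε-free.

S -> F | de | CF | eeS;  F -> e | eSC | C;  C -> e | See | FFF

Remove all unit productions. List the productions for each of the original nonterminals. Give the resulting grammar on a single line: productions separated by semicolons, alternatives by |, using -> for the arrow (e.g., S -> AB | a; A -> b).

Unit productions: F->C, S->F.
Unit pairs (A ⇒* B via units): (F,C), (S,C), (S,F).
S: inherits non-unit rules of {C, F, S} → CF | FFF | See | de | e | eSC | eeS.
C: inherits non-unit rules of {C} → FFF | See | e.
F: inherits non-unit rules of {C, F} → FFF | See | e | eSC.

S -> e | CF | de | FFF | See | eSC | eeS; C -> e | FFF | See; F -> e | FFF | See | eSC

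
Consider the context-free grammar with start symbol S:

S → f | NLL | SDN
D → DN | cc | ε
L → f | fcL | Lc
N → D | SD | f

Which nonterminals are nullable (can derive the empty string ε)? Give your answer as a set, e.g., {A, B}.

{D, N}

Directly nullable (have an ε-rule): {D}.
N is nullable via N -> D (every symbol on the right is already known nullable).
Not nullable: L, S — each has a terminal in every rule's right-hand side or depends on a non-nullable symbol.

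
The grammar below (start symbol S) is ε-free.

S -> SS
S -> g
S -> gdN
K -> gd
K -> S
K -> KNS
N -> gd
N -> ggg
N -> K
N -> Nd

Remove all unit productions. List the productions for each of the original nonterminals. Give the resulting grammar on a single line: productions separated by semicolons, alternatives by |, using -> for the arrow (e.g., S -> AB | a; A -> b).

Unit productions: K->S, N->K.
Unit pairs (A ⇒* B via units): (K,S), (N,K), (N,S).
S: inherits non-unit rules of {S} → SS | g | gdN.
K: inherits non-unit rules of {K, S} → KNS | SS | g | gd | gdN.
N: inherits non-unit rules of {K, N, S} → KNS | Nd | SS | g | gd | gdN | ggg.

S -> g | SS | gdN; K -> g | SS | gd | KNS | gdN; N -> g | Nd | SS | gd | KNS | gdN | ggg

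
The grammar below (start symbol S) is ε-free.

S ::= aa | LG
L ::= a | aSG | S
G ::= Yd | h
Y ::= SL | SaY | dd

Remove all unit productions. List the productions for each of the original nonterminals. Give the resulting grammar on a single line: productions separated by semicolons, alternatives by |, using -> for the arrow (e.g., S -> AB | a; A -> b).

Unit productions: L->S.
Unit pairs (A ⇒* B via units): (L,S).
S: inherits non-unit rules of {S} → LG | aa.
G: inherits non-unit rules of {G} → Yd | h.
L: inherits non-unit rules of {L, S} → LG | a | aSG | aa.
Y: inherits non-unit rules of {Y} → SL | SaY | dd.

S -> LG | aa; G -> h | Yd; L -> a | LG | aa | aSG; Y -> SL | dd | SaY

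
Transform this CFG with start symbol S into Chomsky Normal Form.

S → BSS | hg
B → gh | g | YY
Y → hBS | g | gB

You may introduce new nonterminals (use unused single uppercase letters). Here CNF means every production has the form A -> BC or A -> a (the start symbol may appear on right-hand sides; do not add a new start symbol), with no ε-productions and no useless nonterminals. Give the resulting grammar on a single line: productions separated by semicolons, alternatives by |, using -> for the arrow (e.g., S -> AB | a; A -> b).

No ε-productions.
No unit productions to eliminate.
TERM: introduce A -> g, C -> h and substitute in every rule of length ≥2.
BIN: S -> BSS becomes S -> BD, D -> SS; Y -> CBS becomes Y -> CE, E -> BS.

S -> BD | CA; A -> g; B -> g | AC | YY; C -> h; D -> SS; E -> BS; Y -> g | AB | CE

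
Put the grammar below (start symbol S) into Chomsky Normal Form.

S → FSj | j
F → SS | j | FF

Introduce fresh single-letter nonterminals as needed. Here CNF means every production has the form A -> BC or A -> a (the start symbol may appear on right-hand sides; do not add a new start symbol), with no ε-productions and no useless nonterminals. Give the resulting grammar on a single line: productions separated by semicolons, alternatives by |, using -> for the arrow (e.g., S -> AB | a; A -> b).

No ε-productions.
No unit productions to eliminate.
TERM: introduce A -> j and substitute in every rule of length ≥2.
BIN: S -> FSA becomes S -> FB, B -> SA.

S -> j | FB; A -> j; B -> SA; F -> j | FF | SS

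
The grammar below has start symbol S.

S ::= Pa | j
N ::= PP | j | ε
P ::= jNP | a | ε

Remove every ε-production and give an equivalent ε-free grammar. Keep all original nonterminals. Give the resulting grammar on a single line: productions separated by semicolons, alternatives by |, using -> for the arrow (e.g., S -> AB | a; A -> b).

S -> a | j | Pa; N -> P | j | PP; P -> a | j | jN | jP | jNP

Nullable set: {N, P}.
S -> Pa: P nullable, giving Pa | a.
Drop N -> ε.
N -> PP: P, P nullable, giving P | PP.
Drop P -> ε.
P -> jNP: N, P nullable, giving j | jN | jNP | jP.
Unchanged (no nullable symbols): S -> j; N -> j; P -> a.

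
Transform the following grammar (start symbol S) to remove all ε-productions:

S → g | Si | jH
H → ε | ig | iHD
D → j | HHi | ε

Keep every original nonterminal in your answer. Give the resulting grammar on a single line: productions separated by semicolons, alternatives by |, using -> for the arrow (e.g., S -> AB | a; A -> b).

Nullable set: {D, H}.
S -> jH: H nullable, giving j | jH.
Drop D -> ε.
D -> HHi: H, H nullable, giving HHi | Hi | i.
Drop H -> ε.
H -> iHD: H, D nullable, giving i | iD | iH | iHD.
Unchanged (no nullable symbols): S -> Si; S -> g; D -> j; H -> ig.

S -> g | j | Si | jH; D -> i | j | Hi | HHi; H -> i | iD | iH | ig | iHD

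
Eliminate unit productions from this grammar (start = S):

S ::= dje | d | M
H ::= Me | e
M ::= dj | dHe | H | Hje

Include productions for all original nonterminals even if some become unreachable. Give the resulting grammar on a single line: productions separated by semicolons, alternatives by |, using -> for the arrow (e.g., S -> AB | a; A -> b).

S -> d | e | Me | dj | Hje | dHe | dje; H -> e | Me; M -> e | Me | dj | Hje | dHe

Unit productions: M->H, S->M.
Unit pairs (A ⇒* B via units): (M,H), (S,H), (S,M).
S: inherits non-unit rules of {H, M, S} → Hje | Me | d | dHe | dj | dje | e.
H: inherits non-unit rules of {H} → Me | e.
M: inherits non-unit rules of {H, M} → Hje | Me | dHe | dj | e.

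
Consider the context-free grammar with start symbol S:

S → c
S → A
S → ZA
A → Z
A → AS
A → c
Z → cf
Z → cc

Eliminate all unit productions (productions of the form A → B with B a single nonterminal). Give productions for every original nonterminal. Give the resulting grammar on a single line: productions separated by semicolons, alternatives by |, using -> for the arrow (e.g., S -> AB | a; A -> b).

Unit productions: A->Z, S->A.
Unit pairs (A ⇒* B via units): (A,Z), (S,A), (S,Z).
S: inherits non-unit rules of {A, S, Z} → AS | ZA | c | cc | cf.
A: inherits non-unit rules of {A, Z} → AS | c | cc | cf.
Z: inherits non-unit rules of {Z} → cc | cf.

S -> c | AS | ZA | cc | cf; A -> c | AS | cc | cf; Z -> cc | cf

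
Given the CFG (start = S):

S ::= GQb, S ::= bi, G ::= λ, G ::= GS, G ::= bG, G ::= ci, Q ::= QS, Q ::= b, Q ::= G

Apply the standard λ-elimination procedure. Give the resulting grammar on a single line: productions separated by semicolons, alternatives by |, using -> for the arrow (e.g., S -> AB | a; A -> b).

S -> b | Gb | Qb | bi | GQb; G -> S | b | GS | bG | ci; Q -> G | S | b | QS

Nullable set: {G, Q}.
S -> GQb: G, Q nullable, giving GQb | Gb | Qb | b.
Drop G -> λ.
G -> GS: G nullable, giving GS | S.
G -> bG: G nullable, giving b | bG.
Q -> G: G nullable, giving G.
Q -> QS: Q nullable, giving QS | S.
Unchanged (no nullable symbols): S -> bi; G -> ci; Q -> b.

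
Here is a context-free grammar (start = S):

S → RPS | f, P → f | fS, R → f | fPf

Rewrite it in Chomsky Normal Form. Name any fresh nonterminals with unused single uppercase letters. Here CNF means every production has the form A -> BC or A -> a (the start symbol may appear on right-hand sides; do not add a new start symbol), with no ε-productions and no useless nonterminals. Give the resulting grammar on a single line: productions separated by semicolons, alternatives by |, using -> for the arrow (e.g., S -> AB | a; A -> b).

S -> f | RC; A -> f; B -> PA; C -> PS; P -> f | AS; R -> f | AB

No ε-productions.
No unit productions to eliminate.
TERM: introduce A -> f and substitute in every rule of length ≥2.
BIN: R -> APA becomes R -> AB, B -> PA; S -> RPS becomes S -> RC, C -> PS.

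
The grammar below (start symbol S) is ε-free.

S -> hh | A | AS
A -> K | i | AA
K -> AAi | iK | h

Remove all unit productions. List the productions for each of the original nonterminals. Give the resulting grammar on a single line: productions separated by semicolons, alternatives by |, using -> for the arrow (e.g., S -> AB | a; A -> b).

Unit productions: A->K, S->A.
Unit pairs (A ⇒* B via units): (A,K), (S,A), (S,K).
S: inherits non-unit rules of {A, K, S} → AA | AAi | AS | h | hh | i | iK.
A: inherits non-unit rules of {A, K} → AA | AAi | h | i | iK.
K: inherits non-unit rules of {K} → AAi | h | iK.

S -> h | i | AA | AS | hh | iK | AAi; A -> h | i | AA | iK | AAi; K -> h | iK | AAi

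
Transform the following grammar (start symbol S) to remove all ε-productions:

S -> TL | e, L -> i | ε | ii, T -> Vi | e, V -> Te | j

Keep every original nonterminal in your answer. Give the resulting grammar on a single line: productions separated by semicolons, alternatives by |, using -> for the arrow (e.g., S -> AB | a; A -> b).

S -> T | e | TL; L -> i | ii; T -> e | Vi; V -> j | Te

Nullable set: {L}.
S -> TL: L nullable, giving T | TL.
Drop L -> ε.
Unchanged (no nullable symbols): S -> e; L -> i; L -> ii; T -> Vi; T -> e; V -> Te; V -> j.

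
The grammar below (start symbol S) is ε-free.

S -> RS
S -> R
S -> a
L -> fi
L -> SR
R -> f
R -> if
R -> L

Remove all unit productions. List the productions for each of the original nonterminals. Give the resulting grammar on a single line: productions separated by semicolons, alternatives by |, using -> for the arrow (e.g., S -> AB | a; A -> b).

Unit productions: R->L, S->R.
Unit pairs (A ⇒* B via units): (R,L), (S,L), (S,R).
S: inherits non-unit rules of {L, R, S} → RS | SR | a | f | fi | if.
L: inherits non-unit rules of {L} → SR | fi.
R: inherits non-unit rules of {L, R} → SR | f | fi | if.

S -> a | f | RS | SR | fi | if; L -> SR | fi; R -> f | SR | fi | if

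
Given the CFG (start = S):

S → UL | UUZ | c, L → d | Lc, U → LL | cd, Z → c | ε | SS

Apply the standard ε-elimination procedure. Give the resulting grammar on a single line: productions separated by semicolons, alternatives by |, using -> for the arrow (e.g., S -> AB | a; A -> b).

Nullable set: {Z}.
S -> UUZ: Z nullable, giving UU | UUZ.
Drop Z -> ε.
Unchanged (no nullable symbols): S -> UL; S -> c; L -> Lc; L -> d; U -> LL; U -> cd; Z -> SS; Z -> c.

S -> c | UL | UU | UUZ; L -> d | Lc; U -> LL | cd; Z -> c | SS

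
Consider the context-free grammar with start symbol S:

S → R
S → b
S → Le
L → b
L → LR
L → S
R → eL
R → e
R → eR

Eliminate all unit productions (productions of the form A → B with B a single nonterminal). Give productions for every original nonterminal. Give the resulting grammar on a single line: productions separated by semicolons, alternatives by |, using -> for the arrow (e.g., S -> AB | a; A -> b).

Unit productions: L->S, S->R.
Unit pairs (A ⇒* B via units): (L,R), (L,S), (S,R).
S: inherits non-unit rules of {R, S} → Le | b | e | eL | eR.
L: inherits non-unit rules of {L, R, S} → LR | Le | b | e | eL | eR.
R: inherits non-unit rules of {R} → e | eL | eR.

S -> b | e | Le | eL | eR; L -> b | e | LR | Le | eL | eR; R -> e | eL | eR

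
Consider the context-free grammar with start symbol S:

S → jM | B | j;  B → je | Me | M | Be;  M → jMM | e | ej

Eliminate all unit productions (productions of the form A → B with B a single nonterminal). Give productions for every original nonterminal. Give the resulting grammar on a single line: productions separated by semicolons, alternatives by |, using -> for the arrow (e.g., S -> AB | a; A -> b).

Unit productions: B->M, S->B.
Unit pairs (A ⇒* B via units): (B,M), (S,B), (S,M).
S: inherits non-unit rules of {B, M, S} → Be | Me | e | ej | j | jM | jMM | je.
B: inherits non-unit rules of {B, M} → Be | Me | e | ej | jMM | je.
M: inherits non-unit rules of {M} → e | ej | jMM.

S -> e | j | Be | Me | ej | jM | je | jMM; B -> e | Be | Me | ej | je | jMM; M -> e | ej | jMM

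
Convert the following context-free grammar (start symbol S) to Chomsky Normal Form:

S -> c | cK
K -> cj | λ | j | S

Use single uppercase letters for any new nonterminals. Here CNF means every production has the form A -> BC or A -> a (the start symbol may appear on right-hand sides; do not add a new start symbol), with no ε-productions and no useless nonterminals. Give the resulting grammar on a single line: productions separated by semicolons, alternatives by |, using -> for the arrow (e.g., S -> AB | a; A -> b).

Nullable: {K}; after ε-elimination: S -> c | cK; K -> S | j | cj.
After unit-elimination: S -> c | cK; K -> c | j | cK | cj.
TERM: introduce A -> c, B -> j and substitute in every rule of length ≥2.

S -> c | AK; A -> c; B -> j; K -> c | j | AB | AK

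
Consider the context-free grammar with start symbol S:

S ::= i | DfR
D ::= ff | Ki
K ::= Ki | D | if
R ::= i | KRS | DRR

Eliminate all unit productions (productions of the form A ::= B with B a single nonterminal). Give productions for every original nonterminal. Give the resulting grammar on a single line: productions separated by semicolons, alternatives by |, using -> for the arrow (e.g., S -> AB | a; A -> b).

S -> i | DfR; D -> Ki | ff; K -> Ki | ff | if; R -> i | DRR | KRS

Unit productions: K->D.
Unit pairs (A ⇒* B via units): (K,D).
S: inherits non-unit rules of {S} → DfR | i.
D: inherits non-unit rules of {D} → Ki | ff.
K: inherits non-unit rules of {D, K} → Ki | ff | if.
R: inherits non-unit rules of {R} → DRR | KRS | i.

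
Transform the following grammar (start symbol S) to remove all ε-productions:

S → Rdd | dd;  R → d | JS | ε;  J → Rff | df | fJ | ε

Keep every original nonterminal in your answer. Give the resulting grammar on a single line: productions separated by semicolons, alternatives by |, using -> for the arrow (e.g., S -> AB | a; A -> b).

Nullable set: {J, R}.
S -> Rdd: R nullable, giving Rdd | dd.
Drop J -> ε.
J -> Rff: R nullable, giving Rff | ff.
J -> fJ: J nullable, giving f | fJ.
Drop R -> ε.
R -> JS: J nullable, giving JS | S.
Unchanged (no nullable symbols): S -> dd; J -> df; R -> d.

S -> dd | Rdd; J -> f | df | fJ | ff | Rff; R -> S | d | JS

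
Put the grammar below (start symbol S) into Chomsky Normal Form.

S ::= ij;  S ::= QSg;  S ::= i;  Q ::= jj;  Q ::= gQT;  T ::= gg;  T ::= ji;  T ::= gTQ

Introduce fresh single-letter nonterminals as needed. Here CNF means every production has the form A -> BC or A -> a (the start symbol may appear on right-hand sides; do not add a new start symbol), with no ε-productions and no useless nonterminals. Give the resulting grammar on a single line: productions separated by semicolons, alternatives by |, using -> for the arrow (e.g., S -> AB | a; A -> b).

No ε-productions.
No unit productions to eliminate.
TERM: introduce A -> g, C -> i, B -> j and substitute in every rule of length ≥2.
BIN: Q -> AQT becomes Q -> AD, D -> QT; S -> QSA becomes S -> QE, E -> SA; T -> ATQ becomes T -> AF, F -> TQ.

S -> i | CB | QE; A -> g; B -> j; C -> i; D -> QT; E -> SA; F -> TQ; Q -> AD | BB; T -> AA | AF | BC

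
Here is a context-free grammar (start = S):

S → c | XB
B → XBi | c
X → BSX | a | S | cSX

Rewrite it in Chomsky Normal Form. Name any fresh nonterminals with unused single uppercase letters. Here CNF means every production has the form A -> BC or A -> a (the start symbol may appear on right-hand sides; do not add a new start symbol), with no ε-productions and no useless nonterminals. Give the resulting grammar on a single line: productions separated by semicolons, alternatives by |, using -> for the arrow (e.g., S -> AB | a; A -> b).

No ε-productions.
After unit-elimination: S -> c | XB; B -> c | XBi; X -> a | c | XB | BSX | cSX.
TERM: introduce C -> c, A -> i and substitute in every rule of length ≥2.
BIN: B -> XBA becomes B -> XD, D -> BA; X -> BSX becomes X -> BE, E -> SX; X -> CSX becomes X -> CF, F -> SX.

S -> c | XB; A -> i; B -> c | XD; C -> c; D -> BA; E -> SX; F -> SX; X -> a | c | BE | CF | XB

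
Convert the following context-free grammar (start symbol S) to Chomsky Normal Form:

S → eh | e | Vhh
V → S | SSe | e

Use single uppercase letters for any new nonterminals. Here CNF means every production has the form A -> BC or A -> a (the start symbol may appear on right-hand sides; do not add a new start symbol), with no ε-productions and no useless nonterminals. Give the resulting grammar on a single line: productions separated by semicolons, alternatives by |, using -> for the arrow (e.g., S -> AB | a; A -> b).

No ε-productions.
After unit-elimination: S -> e | eh | Vhh; V -> e | eh | SSe | Vhh.
TERM: introduce B -> e, A -> h and substitute in every rule of length ≥2.
BIN: S -> VAA becomes S -> VC, C -> AA; V -> SSB becomes V -> SD, D -> SB; V -> VAA becomes V -> VE, E -> AA.

S -> e | BA | VC; A -> h; B -> e; C -> AA; D -> SB; E -> AA; V -> e | BA | SD | VE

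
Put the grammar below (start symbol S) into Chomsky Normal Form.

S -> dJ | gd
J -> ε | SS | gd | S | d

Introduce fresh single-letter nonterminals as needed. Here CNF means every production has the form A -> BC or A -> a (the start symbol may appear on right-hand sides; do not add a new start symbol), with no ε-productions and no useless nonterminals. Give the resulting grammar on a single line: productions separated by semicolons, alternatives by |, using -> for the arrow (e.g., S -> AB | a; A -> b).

Nullable: {J}; after ε-elimination: S -> d | dJ | gd; J -> S | d | SS | gd.
After unit-elimination: S -> d | dJ | gd; J -> d | SS | dJ | gd.
TERM: introduce A -> d, B -> g and substitute in every rule of length ≥2.

S -> d | AJ | BA; A -> d; B -> g; J -> d | AJ | BA | SS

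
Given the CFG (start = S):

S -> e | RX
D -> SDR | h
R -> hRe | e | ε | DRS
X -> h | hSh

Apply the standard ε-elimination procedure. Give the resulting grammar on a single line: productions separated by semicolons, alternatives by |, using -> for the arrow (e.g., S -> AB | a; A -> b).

S -> X | e | RX; D -> h | SD | SDR; R -> e | DS | he | DRS | hRe; X -> h | hSh

Nullable set: {R}.
S -> RX: R nullable, giving RX | X.
D -> SDR: R nullable, giving SD | SDR.
Drop R -> ε.
R -> DRS: R nullable, giving DRS | DS.
R -> hRe: R nullable, giving hRe | he.
Unchanged (no nullable symbols): S -> e; D -> h; R -> e; X -> h; X -> hSh.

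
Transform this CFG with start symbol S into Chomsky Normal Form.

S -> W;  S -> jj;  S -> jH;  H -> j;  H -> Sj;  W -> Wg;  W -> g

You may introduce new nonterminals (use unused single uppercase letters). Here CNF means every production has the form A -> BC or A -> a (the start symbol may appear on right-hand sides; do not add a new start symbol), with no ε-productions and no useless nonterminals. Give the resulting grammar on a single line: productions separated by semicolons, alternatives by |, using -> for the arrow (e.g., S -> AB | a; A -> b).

No ε-productions.
After unit-elimination: S -> g | Wg | jH | jj; H -> j | Sj; W -> g | Wg.
TERM: introduce B -> g, A -> j and substitute in every rule of length ≥2.

S -> g | AA | AH | WB; A -> j; B -> g; H -> j | SA; W -> g | WB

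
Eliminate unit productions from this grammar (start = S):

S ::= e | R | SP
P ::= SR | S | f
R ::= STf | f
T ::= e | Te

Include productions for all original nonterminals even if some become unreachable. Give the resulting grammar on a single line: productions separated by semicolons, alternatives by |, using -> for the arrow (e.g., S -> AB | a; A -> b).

Unit productions: P->S, S->R.
Unit pairs (A ⇒* B via units): (P,R), (P,S), (S,R).
S: inherits non-unit rules of {R, S} → SP | STf | e | f.
P: inherits non-unit rules of {P, R, S} → SP | SR | STf | e | f.
R: inherits non-unit rules of {R} → STf | f.
T: inherits non-unit rules of {T} → Te | e.

S -> e | f | SP | STf; P -> e | f | SP | SR | STf; R -> f | STf; T -> e | Te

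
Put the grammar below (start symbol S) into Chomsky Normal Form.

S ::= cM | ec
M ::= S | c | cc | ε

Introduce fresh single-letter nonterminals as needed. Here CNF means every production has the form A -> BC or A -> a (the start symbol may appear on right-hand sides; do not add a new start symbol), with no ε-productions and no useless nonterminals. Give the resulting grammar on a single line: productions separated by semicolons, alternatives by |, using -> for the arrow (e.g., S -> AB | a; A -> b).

Nullable: {M}; after ε-elimination: S -> c | cM | ec; M -> S | c | cc.
After unit-elimination: S -> c | cM | ec; M -> c | cM | cc | ec.
TERM: introduce A -> c, B -> e and substitute in every rule of length ≥2.

S -> c | AM | BA; A -> c; B -> e; M -> c | AA | AM | BA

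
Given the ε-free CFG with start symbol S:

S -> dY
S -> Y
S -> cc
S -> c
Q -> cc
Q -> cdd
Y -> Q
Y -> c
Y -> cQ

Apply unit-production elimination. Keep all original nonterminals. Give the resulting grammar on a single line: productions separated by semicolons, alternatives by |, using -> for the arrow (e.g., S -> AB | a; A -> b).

Unit productions: S->Y, Y->Q.
Unit pairs (A ⇒* B via units): (S,Q), (S,Y), (Y,Q).
S: inherits non-unit rules of {Q, S, Y} → c | cQ | cc | cdd | dY.
Q: inherits non-unit rules of {Q} → cc | cdd.
Y: inherits non-unit rules of {Q, Y} → c | cQ | cc | cdd.

S -> c | cQ | cc | dY | cdd; Q -> cc | cdd; Y -> c | cQ | cc | cdd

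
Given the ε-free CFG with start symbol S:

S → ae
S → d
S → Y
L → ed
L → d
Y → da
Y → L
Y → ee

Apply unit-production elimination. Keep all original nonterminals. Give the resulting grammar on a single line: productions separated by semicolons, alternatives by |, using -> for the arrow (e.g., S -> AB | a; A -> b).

Unit productions: S->Y, Y->L.
Unit pairs (A ⇒* B via units): (S,L), (S,Y), (Y,L).
S: inherits non-unit rules of {L, S, Y} → ae | d | da | ed | ee.
L: inherits non-unit rules of {L} → d | ed.
Y: inherits non-unit rules of {L, Y} → d | da | ed | ee.

S -> d | ae | da | ed | ee; L -> d | ed; Y -> d | da | ed | ee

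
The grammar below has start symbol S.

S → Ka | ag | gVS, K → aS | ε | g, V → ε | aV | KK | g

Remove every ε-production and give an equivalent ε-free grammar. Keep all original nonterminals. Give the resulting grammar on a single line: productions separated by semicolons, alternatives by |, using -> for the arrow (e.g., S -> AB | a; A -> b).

Nullable set: {K, V}.
S -> Ka: K nullable, giving Ka | a.
S -> gVS: V nullable, giving gS | gVS.
Drop K -> ε.
Drop V -> ε.
V -> KK: K, K nullable, giving K | KK.
V -> aV: V nullable, giving a | aV.
Unchanged (no nullable symbols): S -> ag; K -> aS; K -> g; V -> g.

S -> a | Ka | ag | gS | gVS; K -> g | aS; V -> K | a | g | KK | aV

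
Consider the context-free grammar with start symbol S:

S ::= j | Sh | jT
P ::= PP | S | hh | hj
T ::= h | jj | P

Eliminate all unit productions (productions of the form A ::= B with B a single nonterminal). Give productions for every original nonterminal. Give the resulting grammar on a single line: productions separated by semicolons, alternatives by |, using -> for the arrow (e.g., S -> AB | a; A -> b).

S -> j | Sh | jT; P -> j | PP | Sh | hh | hj | jT; T -> h | j | PP | Sh | hh | hj | jT | jj

Unit productions: P->S, T->P.
Unit pairs (A ⇒* B via units): (P,S), (T,P), (T,S).
S: inherits non-unit rules of {S} → Sh | j | jT.
P: inherits non-unit rules of {P, S} → PP | Sh | hh | hj | j | jT.
T: inherits non-unit rules of {P, S, T} → PP | Sh | h | hh | hj | j | jT | jj.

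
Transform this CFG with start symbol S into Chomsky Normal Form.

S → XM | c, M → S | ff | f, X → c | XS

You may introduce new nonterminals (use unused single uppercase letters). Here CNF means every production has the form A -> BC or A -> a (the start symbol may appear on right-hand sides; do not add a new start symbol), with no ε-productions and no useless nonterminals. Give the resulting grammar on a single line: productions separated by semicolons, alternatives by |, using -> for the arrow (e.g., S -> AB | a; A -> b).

S -> c | XM; A -> f; M -> c | f | AA | XM; X -> c | XS

No ε-productions.
After unit-elimination: S -> c | XM; M -> c | f | XM | ff; X -> c | XS.
TERM: introduce A -> f and substitute in every rule of length ≥2.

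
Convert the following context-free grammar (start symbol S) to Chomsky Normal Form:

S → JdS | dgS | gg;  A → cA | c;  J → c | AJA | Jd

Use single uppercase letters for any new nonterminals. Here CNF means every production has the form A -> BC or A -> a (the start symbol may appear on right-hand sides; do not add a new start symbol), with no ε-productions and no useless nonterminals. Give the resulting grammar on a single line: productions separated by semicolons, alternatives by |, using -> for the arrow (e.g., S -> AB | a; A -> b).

No ε-productions.
No unit productions to eliminate.
TERM: introduce B -> c, C -> d, D -> g and substitute in every rule of length ≥2.
BIN: J -> AJA becomes J -> AE, E -> JA; S -> CDS becomes S -> CF, F -> DS; S -> JCS becomes S -> JG, G -> CS.

S -> CF | DD | JG; A -> c | BA; B -> c; C -> d; D -> g; E -> JA; F -> DS; G -> CS; J -> c | AE | JC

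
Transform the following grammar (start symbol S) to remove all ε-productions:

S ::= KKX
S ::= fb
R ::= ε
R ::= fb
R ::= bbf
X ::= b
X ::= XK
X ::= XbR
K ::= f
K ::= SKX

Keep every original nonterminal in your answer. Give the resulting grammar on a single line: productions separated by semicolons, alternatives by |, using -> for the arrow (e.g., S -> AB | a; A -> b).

Nullable set: {R}.
Drop R -> ε.
X -> XbR: R nullable, giving Xb | XbR.
Unchanged (no nullable symbols): S -> KKX; S -> fb; K -> SKX; K -> f; R -> bbf; R -> fb; X -> XK; X -> b.

S -> fb | KKX; K -> f | SKX; R -> fb | bbf; X -> b | XK | Xb | XbR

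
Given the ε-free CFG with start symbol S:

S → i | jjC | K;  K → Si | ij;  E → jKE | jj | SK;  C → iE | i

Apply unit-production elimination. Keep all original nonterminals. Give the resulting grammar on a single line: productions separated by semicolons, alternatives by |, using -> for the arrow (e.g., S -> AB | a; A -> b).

S -> i | Si | ij | jjC; C -> i | iE; E -> SK | jj | jKE; K -> Si | ij

Unit productions: S->K.
Unit pairs (A ⇒* B via units): (S,K).
S: inherits non-unit rules of {K, S} → Si | i | ij | jjC.
C: inherits non-unit rules of {C} → i | iE.
E: inherits non-unit rules of {E} → SK | jKE | jj.
K: inherits non-unit rules of {K} → Si | ij.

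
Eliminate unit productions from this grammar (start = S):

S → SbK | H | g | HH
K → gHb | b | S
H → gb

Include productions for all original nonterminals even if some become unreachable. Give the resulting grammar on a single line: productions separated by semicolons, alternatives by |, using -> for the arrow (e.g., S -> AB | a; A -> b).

S -> g | HH | gb | SbK; H -> gb; K -> b | g | HH | gb | SbK | gHb

Unit productions: K->S, S->H.
Unit pairs (A ⇒* B via units): (K,H), (K,S), (S,H).
S: inherits non-unit rules of {H, S} → HH | SbK | g | gb.
H: inherits non-unit rules of {H} → gb.
K: inherits non-unit rules of {H, K, S} → HH | SbK | b | g | gHb | gb.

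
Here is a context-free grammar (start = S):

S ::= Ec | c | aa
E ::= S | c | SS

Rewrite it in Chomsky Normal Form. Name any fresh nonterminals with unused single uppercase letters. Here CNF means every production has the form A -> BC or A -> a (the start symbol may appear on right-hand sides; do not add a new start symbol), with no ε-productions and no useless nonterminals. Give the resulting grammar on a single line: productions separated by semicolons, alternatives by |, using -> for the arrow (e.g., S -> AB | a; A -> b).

S -> c | BB | EA; A -> c; B -> a; E -> c | BB | EA | SS

No ε-productions.
After unit-elimination: S -> c | Ec | aa; E -> c | Ec | SS | aa.
TERM: introduce B -> a, A -> c and substitute in every rule of length ≥2.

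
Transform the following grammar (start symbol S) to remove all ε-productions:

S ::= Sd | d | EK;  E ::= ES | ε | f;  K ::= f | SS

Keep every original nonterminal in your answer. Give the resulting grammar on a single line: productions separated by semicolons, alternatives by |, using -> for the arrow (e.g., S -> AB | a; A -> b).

Nullable set: {E}.
S -> EK: E nullable, giving EK | K.
Drop E -> ε.
E -> ES: E nullable, giving ES | S.
Unchanged (no nullable symbols): S -> Sd; S -> d; E -> f; K -> SS; K -> f.

S -> K | d | EK | Sd; E -> S | f | ES; K -> f | SS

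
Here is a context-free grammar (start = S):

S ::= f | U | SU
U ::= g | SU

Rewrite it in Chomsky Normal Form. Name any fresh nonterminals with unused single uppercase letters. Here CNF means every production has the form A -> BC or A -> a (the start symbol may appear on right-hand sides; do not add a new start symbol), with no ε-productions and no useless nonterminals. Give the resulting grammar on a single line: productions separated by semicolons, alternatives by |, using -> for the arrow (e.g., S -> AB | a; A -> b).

S -> f | g | SU; U -> g | SU

No ε-productions.
After unit-elimination: S -> f | g | SU; U -> g | SU.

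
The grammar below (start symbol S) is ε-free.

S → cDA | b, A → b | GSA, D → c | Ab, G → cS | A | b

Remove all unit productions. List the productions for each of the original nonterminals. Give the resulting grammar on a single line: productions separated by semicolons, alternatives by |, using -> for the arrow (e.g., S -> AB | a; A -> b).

S -> b | cDA; A -> b | GSA; D -> c | Ab; G -> b | cS | GSA

Unit productions: G->A.
Unit pairs (A ⇒* B via units): (G,A).
S: inherits non-unit rules of {S} → b | cDA.
A: inherits non-unit rules of {A} → GSA | b.
D: inherits non-unit rules of {D} → Ab | c.
G: inherits non-unit rules of {A, G} → GSA | b | cS.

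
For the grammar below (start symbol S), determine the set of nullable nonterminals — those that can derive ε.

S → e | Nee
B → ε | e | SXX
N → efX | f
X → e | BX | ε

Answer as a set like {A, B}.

Directly nullable (have an ε-rule): {B, X}.
Not nullable: N, S — each has a terminal in every rule's right-hand side or depends on a non-nullable symbol.

{B, X}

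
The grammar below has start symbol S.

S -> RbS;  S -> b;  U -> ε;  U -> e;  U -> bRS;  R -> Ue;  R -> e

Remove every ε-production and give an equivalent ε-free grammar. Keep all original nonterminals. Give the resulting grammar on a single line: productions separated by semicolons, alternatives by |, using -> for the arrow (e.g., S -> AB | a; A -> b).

S -> b | RbS; R -> e | Ue; U -> e | bRS

Nullable set: {U}.
R -> Ue: U nullable, giving Ue | e.
Drop U -> ε.
Unchanged (no nullable symbols): S -> RbS; S -> b; R -> e; U -> bRS; U -> e.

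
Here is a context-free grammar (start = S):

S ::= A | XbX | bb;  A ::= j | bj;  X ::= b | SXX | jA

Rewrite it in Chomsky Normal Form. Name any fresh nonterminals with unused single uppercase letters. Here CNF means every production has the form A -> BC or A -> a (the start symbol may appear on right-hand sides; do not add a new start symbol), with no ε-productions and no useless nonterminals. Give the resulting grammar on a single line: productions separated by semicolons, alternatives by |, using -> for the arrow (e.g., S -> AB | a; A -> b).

S -> j | BB | BC | XD; A -> j | BC; B -> b; C -> j; D -> BX; E -> XX; X -> b | CA | SE

No ε-productions.
After unit-elimination: S -> j | bb | bj | XbX; A -> j | bj; X -> b | jA | SXX.
TERM: introduce B -> b, C -> j and substitute in every rule of length ≥2.
BIN: S -> XBX becomes S -> XD, D -> BX; X -> SXX becomes X -> SE, E -> XX.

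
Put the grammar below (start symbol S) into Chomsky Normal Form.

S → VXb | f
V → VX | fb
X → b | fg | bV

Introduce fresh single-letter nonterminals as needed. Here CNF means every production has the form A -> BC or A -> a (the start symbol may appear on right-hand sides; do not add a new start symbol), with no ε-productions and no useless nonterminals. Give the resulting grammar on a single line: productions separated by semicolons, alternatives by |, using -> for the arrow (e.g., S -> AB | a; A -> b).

No ε-productions.
No unit productions to eliminate.
TERM: introduce A -> b, B -> f, C -> g and substitute in every rule of length ≥2.
BIN: S -> VXA becomes S -> VD, D -> XA.

S -> f | VD; A -> b; B -> f; C -> g; D -> XA; V -> BA | VX; X -> b | AV | BC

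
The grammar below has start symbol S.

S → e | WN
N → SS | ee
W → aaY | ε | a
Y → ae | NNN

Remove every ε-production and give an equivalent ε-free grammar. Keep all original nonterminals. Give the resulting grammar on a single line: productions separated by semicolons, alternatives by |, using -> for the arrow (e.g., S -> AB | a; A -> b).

Nullable set: {W}.
S -> WN: W nullable, giving N | WN.
Drop W -> ε.
Unchanged (no nullable symbols): S -> e; N -> SS; N -> ee; W -> a; W -> aaY; Y -> NNN; Y -> ae.

S -> N | e | WN; N -> SS | ee; W -> a | aaY; Y -> ae | NNN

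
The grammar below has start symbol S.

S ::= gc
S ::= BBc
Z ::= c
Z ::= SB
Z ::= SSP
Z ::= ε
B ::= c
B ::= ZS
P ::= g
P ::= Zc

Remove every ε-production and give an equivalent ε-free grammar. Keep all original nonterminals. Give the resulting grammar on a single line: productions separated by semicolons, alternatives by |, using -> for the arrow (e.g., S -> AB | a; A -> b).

S -> gc | BBc; B -> S | c | ZS; P -> c | g | Zc; Z -> c | SB | SSP

Nullable set: {Z}.
B -> ZS: Z nullable, giving S | ZS.
P -> Zc: Z nullable, giving Zc | c.
Drop Z -> ε.
Unchanged (no nullable symbols): S -> BBc; S -> gc; B -> c; P -> g; Z -> SB; Z -> SSP; Z -> c.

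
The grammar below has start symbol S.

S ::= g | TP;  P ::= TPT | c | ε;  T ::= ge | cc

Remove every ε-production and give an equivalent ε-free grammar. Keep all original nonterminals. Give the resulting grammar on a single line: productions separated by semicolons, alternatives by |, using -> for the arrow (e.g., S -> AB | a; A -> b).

S -> T | g | TP; P -> c | TT | TPT; T -> cc | ge

Nullable set: {P}.
S -> TP: P nullable, giving T | TP.
Drop P -> ε.
P -> TPT: P nullable, giving TPT | TT.
Unchanged (no nullable symbols): S -> g; P -> c; T -> cc; T -> ge.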